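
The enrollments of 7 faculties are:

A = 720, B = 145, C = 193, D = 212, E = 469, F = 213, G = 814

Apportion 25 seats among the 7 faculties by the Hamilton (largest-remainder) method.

A=7; B=1; C=2; D=2; E=4; F=2; G=7

The standard divisor is 2766/25 ≈ 110.64.
Standard quotas: A 6.508, B 1.311, C 1.744, D 1.916, E 4.239, F 1.925, G 7.357.
Lower quotas: A 6, B 1, C 1, D 1, E 4, F 1, G 7 (sum 21, leaving 4 seats).
Remainders in descending order: F 0.925, D 0.916, C 0.744, A 0.508, G 0.357, B 0.311, E 0.239.
The surplus seats go to F, D, C, A.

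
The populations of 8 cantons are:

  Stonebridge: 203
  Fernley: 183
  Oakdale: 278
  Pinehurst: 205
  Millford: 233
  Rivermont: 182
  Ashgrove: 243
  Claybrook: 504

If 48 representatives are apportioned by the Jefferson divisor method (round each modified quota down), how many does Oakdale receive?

7

Standard divisor 2031/48 ≈ 42.312; standard quotas: Stonebridge 4.798, Fernley 4.325, Oakdale 6.570, Pinehurst 4.845, Millford 5.507, Rivermont 4.301, Ashgrove 5.743, Claybrook 11.911.
Rounding down gives 4, 4, 6, 4, 5, 4, 5, 11 = 43 seats, so the divisor must be adjusted.
With modified divisor 39: modified quotas Stonebridge 5.205, Fernley 4.692, Oakdale 7.128, Pinehurst 5.256, Millford 5.974, Rivermont 4.667, Ashgrove 6.231, Claybrook 12.923.
Rounding down: Stonebridge 5, Fernley 4, Oakdale 7, Pinehurst 5, Millford 5, Rivermont 4, Ashgrove 6, Claybrook 12 (total 48).
Oakdale receives 7.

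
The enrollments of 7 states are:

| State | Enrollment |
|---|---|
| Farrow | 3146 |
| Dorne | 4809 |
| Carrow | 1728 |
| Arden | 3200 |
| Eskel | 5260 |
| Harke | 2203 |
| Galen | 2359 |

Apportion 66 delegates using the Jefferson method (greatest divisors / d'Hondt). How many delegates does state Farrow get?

Standard divisor 22705/66 ≈ 344.015; standard quotas: Farrow 9.145, Dorne 13.979, Carrow 5.023, Arden 9.302, Eskel 15.290, Harke 6.404, Galen 6.857.
Rounding down gives 9, 13, 5, 9, 15, 6, 6 = 63 seats, so the divisor must be adjusted.
With modified divisor 325: modified quotas Farrow 9.680, Dorne 14.797, Carrow 5.317, Arden 9.846, Eskel 16.185, Harke 6.778, Galen 7.258.
Rounding down: Farrow 9, Dorne 14, Carrow 5, Arden 9, Eskel 16, Harke 6, Galen 7 (total 66).
Farrow receives 9.

9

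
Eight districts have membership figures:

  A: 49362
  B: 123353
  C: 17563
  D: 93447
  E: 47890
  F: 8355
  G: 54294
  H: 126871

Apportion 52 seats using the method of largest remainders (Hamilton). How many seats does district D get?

The standard divisor is 521135/52 ≈ 10021.827.
Standard quotas: A 4.9254, B 12.3084, C 1.7525, D 9.3243, E 4.7786, F 0.8337, G 5.4176, H 12.6595.
Lower quotas: A 4, B 12, C 1, D 9, E 4, F 0, G 5, H 12 (sum 47, leaving 5 seats).
Remainders in descending order: A 0.9254, F 0.8337, E 0.7786, C 0.7525, H 0.6595, G 0.4176, D 0.3243, B 0.3084.
The surplus seats go to A, F, E, C, H.
D receives 9.

9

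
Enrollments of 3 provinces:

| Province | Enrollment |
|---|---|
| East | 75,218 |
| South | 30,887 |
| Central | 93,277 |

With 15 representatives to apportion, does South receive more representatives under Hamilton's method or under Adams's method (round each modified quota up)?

Hamilton: East 6, South 2, Central 7.
Adams: East 5, South 3, Central 7.
South gets 2 under Hamilton and 3 under Adams.

Adams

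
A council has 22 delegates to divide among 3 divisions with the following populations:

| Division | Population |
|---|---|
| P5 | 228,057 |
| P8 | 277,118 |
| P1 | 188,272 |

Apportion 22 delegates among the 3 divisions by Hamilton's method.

P5 7, P8 9, P1 6

The standard divisor is 693447/22 ≈ 31520.318.
Standard quotas: P5 7.2352, P8 8.7917, P1 5.9730.
Lower quotas: P5 7, P8 8, P1 5 (sum 20, leaving 2 seats).
Remainders in descending order: P1 0.9730, P8 0.7917, P5 0.2352.
Largest remainders: P1, P8 receive the extra seats.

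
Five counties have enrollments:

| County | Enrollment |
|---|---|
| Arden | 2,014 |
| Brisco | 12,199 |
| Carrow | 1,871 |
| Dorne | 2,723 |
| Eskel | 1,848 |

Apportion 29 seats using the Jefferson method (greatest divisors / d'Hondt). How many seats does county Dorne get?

Standard divisor 20655/29 ≈ 712.241; standard quotas: Arden 2.828, Brisco 17.128, Carrow 2.627, Dorne 3.823, Eskel 2.595.
Rounding down gives 2, 17, 2, 3, 2 = 26 seats, so the divisor must be adjusted.
With modified divisor 660: modified quotas Arden 3.052, Brisco 18.483, Carrow 2.835, Dorne 4.126, Eskel 2.800.
Rounding down: Arden 3, Brisco 18, Carrow 2, Dorne 4, Eskel 2 (total 29).
Dorne receives 4.

4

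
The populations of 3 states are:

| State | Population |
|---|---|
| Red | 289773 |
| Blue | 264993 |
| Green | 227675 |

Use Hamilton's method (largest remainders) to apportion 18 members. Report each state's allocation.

Red: 7, Blue: 6, Green: 5

Standard divisor: 782441 ÷ 18 ≈ 43468.944.
Standard quotas: Red 6.6662, Blue 6.0961, Green 5.2376.
Lower quotas: Red 6, Blue 6, Green 5 (sum 17, leaving 1 seat).
Remainders in descending order: Red 0.6662, Green 0.2376, Blue 0.0961.
The surplus seat goes to Red.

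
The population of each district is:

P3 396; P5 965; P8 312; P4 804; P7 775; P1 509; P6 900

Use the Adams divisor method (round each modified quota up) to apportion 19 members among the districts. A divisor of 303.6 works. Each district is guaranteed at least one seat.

With modified divisor 303.6: modified quotas P3 1.304, P5 3.179, P8 1.028, P4 2.648, P7 2.553, P1 1.677, P6 2.964.
Rounding up: P3 2, P5 4, P8 2, P4 3, P7 3, P1 2, P6 3 (total 19).

P3 2, P5 4, P8 2, P4 3, P7 3, P1 2, P6 3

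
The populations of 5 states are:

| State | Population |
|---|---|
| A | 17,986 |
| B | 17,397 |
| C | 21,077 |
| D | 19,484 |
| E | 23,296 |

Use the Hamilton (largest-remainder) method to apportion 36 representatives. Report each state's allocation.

The standard divisor is 99240/36 ≈ 2756.667.
Standard quotas: A 6.5245, B 6.3109, C 7.6458, D 7.0680, E 8.4508.
Lower quotas: A 6, B 6, C 7, D 7, E 8 (sum 34, leaving 2 seats).
Remainders in descending order: C 0.6458, A 0.5245, E 0.4508, B 0.3109, D 0.0680.
The surplus seats go to C, A.

A=7, B=6, C=8, D=7, E=8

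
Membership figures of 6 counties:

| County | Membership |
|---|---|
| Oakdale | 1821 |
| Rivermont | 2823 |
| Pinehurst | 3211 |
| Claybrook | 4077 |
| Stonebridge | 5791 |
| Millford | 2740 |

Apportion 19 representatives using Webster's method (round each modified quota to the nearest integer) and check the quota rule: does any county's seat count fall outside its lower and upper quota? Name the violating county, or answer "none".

none

Standard quotas: Oakdale 1.691, Rivermont 2.621, Pinehurst 2.981, Claybrook 3.786, Stonebridge 5.377, Millford 2.544.
Webster allocation: Oakdale 2, Rivermont 3, Pinehurst 3, Claybrook 4, Stonebridge 5, Millford 2.
Every allocation lies between the lower and upper quota.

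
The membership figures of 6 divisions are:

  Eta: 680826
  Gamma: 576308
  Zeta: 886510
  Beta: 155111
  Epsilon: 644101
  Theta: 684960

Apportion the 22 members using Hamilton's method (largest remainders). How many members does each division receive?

The standard divisor is 3627816/22 ≈ 164900.727.
Standard quotas: Eta 4.1287, Gamma 3.4949, Zeta 5.3760, Beta 0.9406, Epsilon 3.9060, Theta 4.1538.
Lower quotas: Eta 4, Gamma 3, Zeta 5, Beta 0, Epsilon 3, Theta 4 (sum 19, leaving 3 seats).
Remainders in descending order: Beta 0.9406, Epsilon 0.9060, Gamma 0.4949, Zeta 0.3760, Theta 0.1538, Eta 0.1287.
Largest remainders: Beta, Epsilon, Gamma receive the extra seats.

Eta: 4; Gamma: 4; Zeta: 5; Beta: 1; Epsilon: 4; Theta: 4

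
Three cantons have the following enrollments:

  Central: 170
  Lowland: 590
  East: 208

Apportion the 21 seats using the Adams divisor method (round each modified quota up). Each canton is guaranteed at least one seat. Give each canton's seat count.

Standard divisor 968/21 ≈ 46.095; standard quotas: Central 3.688, Lowland 12.800, East 4.512.
Rounding up gives 4, 13, 5 = 22 seats, so the divisor must be adjusted.
With modified divisor 50: modified quotas Central 3.400, Lowland 11.800, East 4.160.
Rounding up: Central 4, Lowland 12, East 5 (total 21).

Central=4, Lowland=12, East=5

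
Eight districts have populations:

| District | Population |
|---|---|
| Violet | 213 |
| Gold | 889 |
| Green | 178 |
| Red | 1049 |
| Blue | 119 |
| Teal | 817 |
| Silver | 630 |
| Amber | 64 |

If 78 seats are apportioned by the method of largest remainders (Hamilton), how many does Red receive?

Total 3959; standard divisor 3959/78 ≈ 50.756.
Standard quotas: Violet 4.197, Gold 17.515, Green 3.507, Red 20.667, Blue 2.345, Teal 16.096, Silver 12.412, Amber 1.261.
Lower quotas: Violet 4, Gold 17, Green 3, Red 20, Blue 2, Teal 16, Silver 12, Amber 1 (sum 75, leaving 3 seats).
Remainders in descending order: Red 0.667, Gold 0.515, Green 0.507, Silver 0.412, Blue 0.345, Amber 0.261, Violet 0.197, Teal 0.096.
The surplus seats go to Red, Gold, Green.
Red receives 21.

21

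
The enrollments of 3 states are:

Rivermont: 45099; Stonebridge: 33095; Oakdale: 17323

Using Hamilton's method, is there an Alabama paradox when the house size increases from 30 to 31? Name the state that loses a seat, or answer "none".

At 30 seats: Rivermont 14, Stonebridge 10, Oakdale 6.
At 31 seats: Rivermont 15, Stonebridge 11, Oakdale 5.
Oakdale drops from 6 to 5.

Oakdale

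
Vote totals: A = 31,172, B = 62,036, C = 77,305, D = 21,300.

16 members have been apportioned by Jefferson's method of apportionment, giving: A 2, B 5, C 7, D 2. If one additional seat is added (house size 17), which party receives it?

Priority for the next seat is population ÷ (current seats + 1).
Priorities: A 10390.667, B 10339.333, C 9663.125, D 7100.000.
Highest priority: A.

A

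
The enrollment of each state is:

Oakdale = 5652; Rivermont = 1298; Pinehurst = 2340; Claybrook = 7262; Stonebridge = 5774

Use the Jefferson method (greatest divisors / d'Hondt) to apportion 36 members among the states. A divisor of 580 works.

Oakdale: 9, Rivermont: 2, Pinehurst: 4, Claybrook: 12, Stonebridge: 9

With modified divisor 580: modified quotas Oakdale 9.745, Rivermont 2.238, Pinehurst 4.034, Claybrook 12.521, Stonebridge 9.955.
Rounding down: Oakdale 9, Rivermont 2, Pinehurst 4, Claybrook 12, Stonebridge 9 (total 36).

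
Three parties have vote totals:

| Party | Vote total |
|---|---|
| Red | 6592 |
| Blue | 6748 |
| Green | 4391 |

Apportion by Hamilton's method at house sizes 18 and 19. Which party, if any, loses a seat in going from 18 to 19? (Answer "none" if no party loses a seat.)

At 18 seats: Red 7, Blue 7, Green 4.
At 19 seats: Red 7, Blue 7, Green 5.
No party's allocation decreased.

none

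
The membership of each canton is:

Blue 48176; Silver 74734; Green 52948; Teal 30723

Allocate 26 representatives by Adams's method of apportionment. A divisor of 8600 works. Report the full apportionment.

Blue=6, Silver=9, Green=7, Teal=4

With modified divisor 8600: modified quotas Blue 5.602, Silver 8.690, Green 6.157, Teal 3.572.
Rounding up: Blue 6, Silver 9, Green 7, Teal 4 (total 26).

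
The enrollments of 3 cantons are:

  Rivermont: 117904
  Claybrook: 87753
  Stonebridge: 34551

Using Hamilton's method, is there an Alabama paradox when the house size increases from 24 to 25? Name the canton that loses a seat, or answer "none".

At 24 seats: Rivermont 12, Claybrook 9, Stonebridge 3.
At 25 seats: Rivermont 12, Claybrook 9, Stonebridge 4.
No canton's allocation decreased.

none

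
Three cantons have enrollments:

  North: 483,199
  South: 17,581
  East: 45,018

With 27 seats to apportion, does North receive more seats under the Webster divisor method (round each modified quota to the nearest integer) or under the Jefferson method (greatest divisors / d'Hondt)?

Jefferson

Webster: North 24, South 1, East 2.
Jefferson: North 25, South 0, East 2.
North gets 24 under Webster and 25 under Jefferson.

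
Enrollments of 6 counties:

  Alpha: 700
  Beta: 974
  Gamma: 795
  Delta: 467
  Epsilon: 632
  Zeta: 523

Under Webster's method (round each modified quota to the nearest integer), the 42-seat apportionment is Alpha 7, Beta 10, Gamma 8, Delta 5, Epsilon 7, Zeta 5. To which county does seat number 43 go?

Zeta

Priority for the next seat is population ÷ (current seats + 0.5).
Priorities: Alpha 93.333, Beta 92.762, Gamma 93.529, Delta 84.909, Epsilon 84.267, Zeta 95.091.
Highest priority: Zeta.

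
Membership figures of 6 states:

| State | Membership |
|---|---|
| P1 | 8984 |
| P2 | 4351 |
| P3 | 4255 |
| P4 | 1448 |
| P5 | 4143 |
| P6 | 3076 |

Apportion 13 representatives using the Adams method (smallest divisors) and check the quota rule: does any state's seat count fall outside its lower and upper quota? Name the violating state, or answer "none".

Standard quotas: P1 4.448, P2 2.154, P3 2.107, P4 0.717, P5 2.051, P6 1.523.
Adams allocation: P1 4, P2 2, P3 2, P4 1, P5 2, P6 2.
Every allocation lies between the lower and upper quota.

none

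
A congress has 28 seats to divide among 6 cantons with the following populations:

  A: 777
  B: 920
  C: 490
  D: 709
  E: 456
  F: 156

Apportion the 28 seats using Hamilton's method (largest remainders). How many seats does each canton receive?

Standard divisor: 3508 ÷ 28 ≈ 125.286.
Standard quotas: A 6.202, B 7.343, C 3.911, D 5.659, E 3.640, F 1.245.
Lower quotas: A 6, B 7, C 3, D 5, E 3, F 1 (sum 25, leaving 3 seats).
Remainders in descending order: C 0.911, D 0.659, E 0.640, B 0.343, F 0.245, A 0.202.
Largest remainders: C, D, E receive the extra seats.

A 6; B 7; C 4; D 6; E 4; F 1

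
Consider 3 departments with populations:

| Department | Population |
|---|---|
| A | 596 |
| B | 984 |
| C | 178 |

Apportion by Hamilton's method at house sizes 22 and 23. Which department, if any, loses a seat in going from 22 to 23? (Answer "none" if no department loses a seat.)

At 22 seats: A 8, B 12, C 2.
At 23 seats: A 8, B 13, C 2.
No department's allocation decreased.

none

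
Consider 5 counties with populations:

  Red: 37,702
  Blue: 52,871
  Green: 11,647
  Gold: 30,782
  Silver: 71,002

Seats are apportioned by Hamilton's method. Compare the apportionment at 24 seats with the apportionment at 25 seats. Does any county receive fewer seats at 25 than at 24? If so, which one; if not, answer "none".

At 24 seats: Red 5, Blue 6, Green 1, Gold 4, Silver 8.
At 25 seats: Red 5, Blue 6, Green 1, Gold 4, Silver 9.
No county's allocation decreased.

none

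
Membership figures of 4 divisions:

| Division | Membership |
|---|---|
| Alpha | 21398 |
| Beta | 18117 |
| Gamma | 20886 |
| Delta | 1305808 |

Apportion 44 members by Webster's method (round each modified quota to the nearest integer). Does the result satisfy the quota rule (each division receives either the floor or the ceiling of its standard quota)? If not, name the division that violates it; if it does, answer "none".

Delta

Standard quotas: Alpha 0.689, Beta 0.583, Gamma 0.673, Delta 42.055.
Webster allocation: Alpha 1, Beta 1, Gamma 1, Delta 41.
Delta has quota 42.055 (lower 42, upper 43) but receives 41 — outside the quota interval.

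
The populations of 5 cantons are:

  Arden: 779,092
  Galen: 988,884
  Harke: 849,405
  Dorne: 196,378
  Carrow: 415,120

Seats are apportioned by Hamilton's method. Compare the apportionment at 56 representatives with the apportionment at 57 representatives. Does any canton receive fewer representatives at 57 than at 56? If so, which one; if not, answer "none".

At 56 seats: Arden 14, Galen 17, Harke 15, Dorne 3, Carrow 7.
At 57 seats: Arden 14, Galen 17, Harke 15, Dorne 4, Carrow 7.
No canton's allocation decreased.

none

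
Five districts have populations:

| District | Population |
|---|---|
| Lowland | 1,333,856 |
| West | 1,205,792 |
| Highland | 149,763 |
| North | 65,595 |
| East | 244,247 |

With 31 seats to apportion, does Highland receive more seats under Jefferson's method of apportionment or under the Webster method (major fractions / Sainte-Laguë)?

Webster

Jefferson: Lowland 15, West 13, Highland 1, North 0, East 2.
Webster: Lowland 14, West 12, Highland 2, North 1, East 2.
Highland gets 1 under Jefferson and 2 under Webster.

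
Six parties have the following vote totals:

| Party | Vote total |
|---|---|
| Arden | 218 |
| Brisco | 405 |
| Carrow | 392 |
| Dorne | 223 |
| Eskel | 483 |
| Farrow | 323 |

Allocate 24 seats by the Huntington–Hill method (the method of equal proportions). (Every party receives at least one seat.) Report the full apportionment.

Arden 3, Brisco 5, Carrow 4, Dorne 3, Eskel 5, Farrow 4

With divisor 88.6: modified quotas Arden 2.460, Brisco 4.571, Carrow 4.424, Dorne 2.517, Eskel 5.451, Farrow 3.646.
Geometric-mean thresholds: Arden √(2·3)=2.449, Brisco √(4·5)=4.472, Carrow √(4·5)=4.472, Dorne √(2·3)=2.449, Eskel √(5·6)=5.477, Farrow √(3·4)=3.464.
Each quota rounded against its threshold gives Arden 3, Brisco 5, Carrow 4, Dorne 3, Eskel 5, Farrow 4 (total 24).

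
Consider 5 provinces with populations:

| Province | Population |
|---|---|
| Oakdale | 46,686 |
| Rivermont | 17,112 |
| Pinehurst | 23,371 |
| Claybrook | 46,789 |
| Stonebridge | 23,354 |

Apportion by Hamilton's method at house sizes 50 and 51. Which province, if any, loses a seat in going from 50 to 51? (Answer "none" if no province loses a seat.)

At 50 seats: Oakdale 15, Rivermont 6, Pinehurst 7, Claybrook 15, Stonebridge 7.
At 51 seats: Oakdale 15, Rivermont 5, Pinehurst 8, Claybrook 15, Stonebridge 8.
Rivermont drops from 6 to 5.

Rivermont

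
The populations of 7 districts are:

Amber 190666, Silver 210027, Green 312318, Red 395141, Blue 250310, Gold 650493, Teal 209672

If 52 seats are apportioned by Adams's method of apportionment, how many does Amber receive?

5

Standard divisor 2218627/52 ≈ 42665.904; standard quotas: Amber 4.469, Silver 4.923, Green 7.320, Red 9.261, Blue 5.867, Gold 15.246, Teal 4.914.
Rounding up gives 5, 5, 8, 10, 6, 16, 5 = 55 seats, so the divisor must be adjusted.
With modified divisor 45500: modified quotas Amber 4.190, Silver 4.616, Green 6.864, Red 8.684, Blue 5.501, Gold 14.297, Teal 4.608.
Rounding up: Amber 5, Silver 5, Green 7, Red 9, Blue 6, Gold 15, Teal 5 (total 52).
Amber receives 5.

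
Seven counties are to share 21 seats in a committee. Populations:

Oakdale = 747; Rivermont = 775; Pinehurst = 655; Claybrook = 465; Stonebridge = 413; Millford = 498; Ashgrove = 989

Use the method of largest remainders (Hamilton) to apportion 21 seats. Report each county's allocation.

Oakdale 3, Rivermont 4, Pinehurst 3, Claybrook 2, Stonebridge 2, Millford 2, Ashgrove 5

Total 4542; standard divisor 4542/21 ≈ 216.286.
Standard quotas: Oakdale 3.454, Rivermont 3.583, Pinehurst 3.028, Claybrook 2.150, Stonebridge 1.910, Millford 2.303, Ashgrove 4.573.
Lower quotas: Oakdale 3, Rivermont 3, Pinehurst 3, Claybrook 2, Stonebridge 1, Millford 2, Ashgrove 4 (sum 18, leaving 3 seats).
Remainders in descending order: Stonebridge 0.910, Rivermont 0.583, Ashgrove 0.573, Oakdale 0.454, Millford 0.303, Claybrook 0.150, Pinehurst 0.028.
Largest remainders: Stonebridge, Rivermont, Ashgrove receive the extra seats.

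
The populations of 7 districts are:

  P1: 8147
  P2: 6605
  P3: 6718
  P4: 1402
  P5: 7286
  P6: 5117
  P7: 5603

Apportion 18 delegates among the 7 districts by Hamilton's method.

P1: 4, P2: 3, P3: 3, P4: 1, P5: 3, P6: 2, P7: 2

Standard divisor: 40878 ÷ 18 = 2271.
Standard quotas: P1 3.5874, P2 2.9084, P3 2.9582, P4 0.6173, P5 3.2083, P6 2.2532, P7 2.4672.
Lower quotas: P1 3, P2 2, P3 2, P4 0, P5 3, P6 2, P7 2 (sum 14, leaving 4 seats).
Remainders in descending order: P3 0.9582, P2 0.9084, P4 0.6173, P1 0.5874, P7 0.4672, P6 0.2532, P5 0.2083.
Largest remainders: P3, P2, P4, P1 receive the extra seats.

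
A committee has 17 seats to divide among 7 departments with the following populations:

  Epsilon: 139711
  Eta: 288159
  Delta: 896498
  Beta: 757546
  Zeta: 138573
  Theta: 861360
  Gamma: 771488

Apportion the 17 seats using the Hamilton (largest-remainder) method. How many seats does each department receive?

Epsilon: 1, Eta: 1, Delta: 4, Beta: 3, Zeta: 1, Theta: 4, Gamma: 3

The standard divisor is 3853335/17 ≈ 226666.765.
Standard quotas: Epsilon 0.6164, Eta 1.2713, Delta 3.9551, Beta 3.3421, Zeta 0.6114, Theta 3.8001, Gamma 3.4036.
Lower quotas: Epsilon 0, Eta 1, Delta 3, Beta 3, Zeta 0, Theta 3, Gamma 3 (sum 13, leaving 4 seats).
Remainders in descending order: Delta 0.9551, Theta 0.8001, Epsilon 0.6164, Zeta 0.6114, Gamma 0.4036, Beta 0.3421, Eta 0.2713.
The surplus seats go to Delta, Theta, Epsilon, Zeta.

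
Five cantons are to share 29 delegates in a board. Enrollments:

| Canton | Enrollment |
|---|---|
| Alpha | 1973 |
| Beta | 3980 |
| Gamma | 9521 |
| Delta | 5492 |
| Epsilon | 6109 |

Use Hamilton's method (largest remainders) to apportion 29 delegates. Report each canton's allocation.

The standard divisor is 27075/29 ≈ 933.621.
Standard quotas: Alpha 2.1133, Beta 4.2630, Gamma 10.1979, Delta 5.8825, Epsilon 6.5433.
Lower quotas: Alpha 2, Beta 4, Gamma 10, Delta 5, Epsilon 6 (sum 27, leaving 2 seats).
Remainders in descending order: Delta 0.8825, Epsilon 0.5433, Beta 0.2630, Gamma 0.1979, Alpha 0.1133.
The surplus seats go to Delta, Epsilon.

Alpha 2; Beta 4; Gamma 10; Delta 6; Epsilon 7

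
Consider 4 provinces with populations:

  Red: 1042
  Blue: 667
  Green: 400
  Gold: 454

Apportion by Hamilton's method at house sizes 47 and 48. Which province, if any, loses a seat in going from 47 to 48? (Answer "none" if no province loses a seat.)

Green

At 47 seats: Red 19, Blue 12, Green 8, Gold 8.
At 48 seats: Red 20, Blue 12, Green 7, Gold 9.
Green drops from 8 to 7.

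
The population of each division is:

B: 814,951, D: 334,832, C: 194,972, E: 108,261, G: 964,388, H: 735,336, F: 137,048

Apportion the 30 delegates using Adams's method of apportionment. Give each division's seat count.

B=7, D=3, C=2, E=1, G=8, H=7, F=2

Standard divisor 3289788/30 ≈ 109659.6; standard quotas: B 7.432, D 3.053, C 1.778, E 0.987, G 8.794, H 6.706, F 1.250.
Rounding up gives 8, 4, 2, 1, 9, 7, 2 = 33 seats, so the divisor must be adjusted.
With modified divisor 121600: modified quotas B 6.702, D 2.754, C 1.603, E 0.890, G 7.931, H 6.047, F 1.127.
Rounding up: B 7, D 3, C 2, E 1, G 8, H 7, F 2 (total 30).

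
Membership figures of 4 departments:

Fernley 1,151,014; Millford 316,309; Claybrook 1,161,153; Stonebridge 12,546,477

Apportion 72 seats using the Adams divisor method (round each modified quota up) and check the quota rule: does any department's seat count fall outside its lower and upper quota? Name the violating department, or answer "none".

Standard quotas: Fernley 5.461, Millford 1.501, Claybrook 5.509, Stonebridge 59.529.
Adams allocation: Fernley 6, Millford 2, Claybrook 6, Stonebridge 58.
Stonebridge has quota 59.529 (lower 59, upper 60) but receives 58 — outside the quota interval.

Stonebridge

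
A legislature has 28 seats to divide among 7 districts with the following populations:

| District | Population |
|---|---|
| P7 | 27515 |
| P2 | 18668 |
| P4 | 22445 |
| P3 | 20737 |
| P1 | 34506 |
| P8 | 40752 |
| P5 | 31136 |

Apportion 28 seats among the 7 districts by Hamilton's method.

P7=4, P2=3, P4=3, P3=3, P1=5, P8=6, P5=4

Standard divisor: 195759 ÷ 28 ≈ 6991.393.
Standard quotas: P7 3.9356, P2 2.6701, P4 3.2104, P3 2.9661, P1 4.9355, P8 5.8289, P5 4.4535.
Lower quotas: P7 3, P2 2, P4 3, P3 2, P1 4, P8 5, P5 4 (sum 23, leaving 5 seats).
Remainders in descending order: P3 0.9661, P7 0.9356, P1 0.9355, P8 0.8289, P2 0.6701, P5 0.4535, P4 0.2104.
Largest remainders: P3, P7, P1, P8, P2 receive the extra seats.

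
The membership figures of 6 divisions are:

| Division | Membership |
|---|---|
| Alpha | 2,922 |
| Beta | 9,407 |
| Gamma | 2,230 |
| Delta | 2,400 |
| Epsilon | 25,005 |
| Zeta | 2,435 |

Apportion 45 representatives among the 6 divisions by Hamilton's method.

The standard divisor is 44399/45 ≈ 986.644.
Standard quotas: Alpha 2.9616, Beta 9.5343, Gamma 2.2602, Delta 2.4325, Epsilon 25.3435, Zeta 2.4680.
Lower quotas: Alpha 2, Beta 9, Gamma 2, Delta 2, Epsilon 25, Zeta 2 (sum 42, leaving 3 seats).
Remainders in descending order: Alpha 0.9616, Beta 0.5343, Zeta 0.4680, Delta 0.4325, Epsilon 0.3435, Gamma 0.2602.
The surplus seats go to Alpha, Beta, Zeta.

Alpha=3, Beta=10, Gamma=2, Delta=2, Epsilon=25, Zeta=3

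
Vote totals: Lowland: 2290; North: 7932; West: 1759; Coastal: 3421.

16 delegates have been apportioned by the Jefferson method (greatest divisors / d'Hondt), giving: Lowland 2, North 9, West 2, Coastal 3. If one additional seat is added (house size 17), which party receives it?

Priority for the next seat is population ÷ (current seats + 1).
Priorities: Lowland 763.333, North 793.200, West 586.333, Coastal 855.250.
Highest priority: Coastal.

Coastal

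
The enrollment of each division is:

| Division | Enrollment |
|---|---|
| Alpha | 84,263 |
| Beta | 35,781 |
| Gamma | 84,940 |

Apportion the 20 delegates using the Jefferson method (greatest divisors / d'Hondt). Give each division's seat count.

Alpha 8, Beta 3, Gamma 9

Standard divisor 204984/20 ≈ 10249.2; standard quotas: Alpha 8.221, Beta 3.491, Gamma 8.287.
Rounding down gives 8, 3, 8 = 19 seats, so the divisor must be adjusted.
With modified divisor 9400: modified quotas Alpha 8.964, Beta 3.806, Gamma 9.036.
Rounding down: Alpha 8, Beta 3, Gamma 9 (total 20).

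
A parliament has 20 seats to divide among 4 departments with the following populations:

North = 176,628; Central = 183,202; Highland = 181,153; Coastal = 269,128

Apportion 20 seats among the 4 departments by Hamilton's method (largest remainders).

North 4, Central 5, Highland 4, Coastal 7

Total 810111; standard divisor 810111/20 ≈ 40505.55.
Standard quotas: North 4.3606, Central 4.5229, Highland 4.4723, Coastal 6.6442.
Lower quotas: North 4, Central 4, Highland 4, Coastal 6 (sum 18, leaving 2 seats).
Remainders in descending order: Coastal 0.6442, Central 0.5229, Highland 0.4723, North 0.3606.
The surplus seats go to Coastal, Central.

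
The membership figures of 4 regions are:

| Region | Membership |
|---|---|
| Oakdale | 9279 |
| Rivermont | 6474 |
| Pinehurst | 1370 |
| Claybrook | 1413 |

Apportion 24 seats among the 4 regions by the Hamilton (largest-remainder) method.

Oakdale 12; Rivermont 8; Pinehurst 2; Claybrook 2

Total 18536; standard divisor 18536/24 ≈ 772.333.
Standard quotas: Oakdale 12.0142, Rivermont 8.3824, Pinehurst 1.7738, Claybrook 1.8295.
Lower quotas: Oakdale 12, Rivermont 8, Pinehurst 1, Claybrook 1 (sum 22, leaving 2 seats).
Remainders in descending order: Claybrook 0.8295, Pinehurst 0.7738, Rivermont 0.3824, Oakdale 0.0142.
The surplus seats go to Claybrook, Pinehurst.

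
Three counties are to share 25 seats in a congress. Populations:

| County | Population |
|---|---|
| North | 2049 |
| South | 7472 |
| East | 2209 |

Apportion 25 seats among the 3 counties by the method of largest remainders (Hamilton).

North: 4, South: 16, East: 5

Total 11730; standard divisor 11730/25 ≈ 469.2.
Standard quotas: North 4.3670, South 15.9250, East 4.7080.
Lower quotas: North 4, South 15, East 4 (sum 23, leaving 2 seats).
Remainders in descending order: South 0.9250, East 0.7080, North 0.3670.
Largest remainders: South, East receive the extra seats.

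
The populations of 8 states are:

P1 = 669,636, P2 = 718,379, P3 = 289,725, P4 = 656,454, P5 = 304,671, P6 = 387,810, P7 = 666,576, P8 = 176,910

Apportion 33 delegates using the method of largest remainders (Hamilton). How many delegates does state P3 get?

Total 3870161; standard divisor 3870161/33 ≈ 117277.606.
Standard quotas: P1 5.7098, P2 6.1255, P3 2.4704, P4 5.5974, P5 2.5979, P6 3.3068, P7 5.6837, P8 1.5085.
Lower quotas: P1 5, P2 6, P3 2, P4 5, P5 2, P6 3, P7 5, P8 1 (sum 29, leaving 4 seats).
Remainders in descending order: P1 0.7098, P7 0.6837, P5 0.5979, P4 0.5974, P8 0.5085, P3 0.4704, P6 0.3068, P2 0.1255.
Largest remainders: P1, P7, P5, P4 receive the extra seats.
P3 receives 2.

2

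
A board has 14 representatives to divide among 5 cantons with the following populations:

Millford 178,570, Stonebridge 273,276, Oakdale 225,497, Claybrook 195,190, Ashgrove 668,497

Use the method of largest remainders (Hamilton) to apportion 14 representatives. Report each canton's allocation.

Total 1541030; standard divisor 1541030/14 ≈ 110073.571.
Standard quotas: Millford 1.6223, Stonebridge 2.4827, Oakdale 2.0486, Claybrook 1.7733, Ashgrove 6.0732.
Lower quotas: Millford 1, Stonebridge 2, Oakdale 2, Claybrook 1, Ashgrove 6 (sum 12, leaving 2 seats).
Remainders in descending order: Claybrook 0.7733, Millford 0.6223, Stonebridge 0.4827, Ashgrove 0.0732, Oakdale 0.0486.
The surplus seats go to Claybrook, Millford.

Millford 2, Stonebridge 2, Oakdale 2, Claybrook 2, Ashgrove 6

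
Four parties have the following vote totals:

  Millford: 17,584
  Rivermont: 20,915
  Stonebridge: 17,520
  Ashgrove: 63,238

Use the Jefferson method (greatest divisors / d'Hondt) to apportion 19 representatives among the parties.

Standard divisor 119257/19 ≈ 6276.684; standard quotas: Millford 2.801, Rivermont 3.332, Stonebridge 2.791, Ashgrove 10.075.
Rounding down gives 2, 3, 2, 10 = 17 seats, so the divisor must be adjusted.
With modified divisor 5800: modified quotas Millford 3.032, Rivermont 3.606, Stonebridge 3.021, Ashgrove 10.903.
Rounding down: Millford 3, Rivermont 3, Stonebridge 3, Ashgrove 10 (total 19).

Millford: 3; Rivermont: 3; Stonebridge: 3; Ashgrove: 10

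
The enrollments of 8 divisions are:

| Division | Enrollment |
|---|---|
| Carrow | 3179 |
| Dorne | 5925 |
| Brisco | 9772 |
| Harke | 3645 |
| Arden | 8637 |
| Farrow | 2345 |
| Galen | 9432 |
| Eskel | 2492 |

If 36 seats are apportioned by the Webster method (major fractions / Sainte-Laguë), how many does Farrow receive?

2

Standard divisor 45427/36 ≈ 1261.861; standard quotas: Carrow 2.519, Dorne 4.695, Brisco 7.744, Harke 2.889, Arden 6.845, Farrow 1.858, Galen 7.475, Eskel 1.975.
Rounding to the nearest integer gives 3, 5, 8, 3, 7, 2, 7, 2 = 37 seats, so the divisor must be adjusted.
With modified divisor 1290: modified quotas Carrow 2.464, Dorne 4.593, Brisco 7.575, Harke 2.826, Arden 6.695, Farrow 1.818, Galen 7.312, Eskel 1.932.
Rounding to the nearest integer: Carrow 2, Dorne 5, Brisco 8, Harke 3, Arden 7, Farrow 2, Galen 7, Eskel 2 (total 36).
Farrow receives 2.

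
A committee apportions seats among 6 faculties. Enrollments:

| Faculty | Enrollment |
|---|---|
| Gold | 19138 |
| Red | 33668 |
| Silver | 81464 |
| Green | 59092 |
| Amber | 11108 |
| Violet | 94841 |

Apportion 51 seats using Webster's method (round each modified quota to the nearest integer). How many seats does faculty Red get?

6

Standard divisor 299311/51 ≈ 5868.843; standard quotas: Gold 3.261, Red 5.737, Silver 13.881, Green 10.069, Amber 1.893, Violet 16.160.
Rounding to the nearest integer gives Gold 3, Red 6, Silver 14, Green 10, Amber 2, Violet 16 — total 51, matching the house size, so no adjustment is needed.
Red receives 6.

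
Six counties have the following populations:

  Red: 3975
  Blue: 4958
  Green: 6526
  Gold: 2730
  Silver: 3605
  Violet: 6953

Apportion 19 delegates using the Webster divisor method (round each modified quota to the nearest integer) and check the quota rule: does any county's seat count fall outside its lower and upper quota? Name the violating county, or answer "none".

Standard quotas: Red 2.627, Blue 3.277, Green 4.313, Gold 1.804, Silver 2.383, Violet 4.596.
Webster allocation: Red 3, Blue 3, Green 4, Gold 2, Silver 2, Violet 5.
Every allocation lies between the lower and upper quota.

none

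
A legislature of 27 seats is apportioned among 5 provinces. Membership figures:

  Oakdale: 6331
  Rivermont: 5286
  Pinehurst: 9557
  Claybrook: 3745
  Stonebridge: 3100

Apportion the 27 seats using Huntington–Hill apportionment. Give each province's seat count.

With divisor 1044: modified quotas Oakdale 6.064, Rivermont 5.063, Pinehurst 9.154, Claybrook 3.587, Stonebridge 2.969.
Geometric-mean thresholds: Oakdale √(6·7)=6.481, Rivermont √(5·6)=5.477, Pinehurst √(9·10)=9.487, Claybrook √(3·4)=3.464, Stonebridge √(2·3)=2.449.
Each quota rounded against its threshold gives Oakdale 6, Rivermont 5, Pinehurst 9, Claybrook 4, Stonebridge 3 (total 27).

Oakdale 6, Rivermont 5, Pinehurst 9, Claybrook 4, Stonebridge 3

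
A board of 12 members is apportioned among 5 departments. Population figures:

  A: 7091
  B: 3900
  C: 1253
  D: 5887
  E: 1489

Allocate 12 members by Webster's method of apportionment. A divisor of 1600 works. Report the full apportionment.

A 4; B 2; C 1; D 4; E 1

With modified divisor 1600: modified quotas A 4.432, B 2.438, C 0.783, D 3.679, E 0.931.
Rounding to the nearest integer: A 4, B 2, C 1, D 4, E 1 (total 12).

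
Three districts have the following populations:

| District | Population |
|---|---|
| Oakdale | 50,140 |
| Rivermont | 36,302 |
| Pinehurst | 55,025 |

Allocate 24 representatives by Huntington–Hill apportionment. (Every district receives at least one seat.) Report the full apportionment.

Oakdale: 9, Rivermont: 6, Pinehurst: 9

With divisor 5855: modified quotas Oakdale 8.564, Rivermont 6.200, Pinehurst 9.398.
Geometric-mean thresholds: Oakdale √(8·9)=8.485, Rivermont √(6·7)=6.481, Pinehurst √(9·10)=9.487.
Each quota rounded against its threshold gives Oakdale 9, Rivermont 6, Pinehurst 9 (total 24).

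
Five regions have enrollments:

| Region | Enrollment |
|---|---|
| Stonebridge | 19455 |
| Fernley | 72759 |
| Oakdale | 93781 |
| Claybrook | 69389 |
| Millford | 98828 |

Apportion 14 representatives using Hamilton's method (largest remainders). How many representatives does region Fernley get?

Standard divisor: 354212 ÷ 14 ≈ 25300.857.
Standard quotas: Stonebridge 0.7689, Fernley 2.8758, Oakdale 3.7066, Claybrook 2.7426, Millford 3.9061.
Lower quotas: Stonebridge 0, Fernley 2, Oakdale 3, Claybrook 2, Millford 3 (sum 10, leaving 4 seats).
Remainders in descending order: Millford 0.9061, Fernley 0.8758, Stonebridge 0.7689, Claybrook 0.7426, Oakdale 0.7066.
Largest remainders: Millford, Fernley, Stonebridge, Claybrook receive the extra seats.
Fernley receives 3.

3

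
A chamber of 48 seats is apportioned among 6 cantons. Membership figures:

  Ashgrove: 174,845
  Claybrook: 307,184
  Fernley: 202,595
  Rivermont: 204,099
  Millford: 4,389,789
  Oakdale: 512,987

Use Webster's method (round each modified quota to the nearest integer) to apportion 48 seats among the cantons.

Ashgrove 1, Claybrook 3, Fernley 2, Rivermont 2, Millford 36, Oakdale 4

Standard divisor 5791499/48 ≈ 120656.229; standard quotas: Ashgrove 1.449, Claybrook 2.546, Fernley 1.679, Rivermont 1.692, Millford 36.383, Oakdale 4.252.
Rounding to the nearest integer gives Ashgrove 1, Claybrook 3, Fernley 2, Rivermont 2, Millford 36, Oakdale 4 — total 48, matching the house size, so no adjustment is needed.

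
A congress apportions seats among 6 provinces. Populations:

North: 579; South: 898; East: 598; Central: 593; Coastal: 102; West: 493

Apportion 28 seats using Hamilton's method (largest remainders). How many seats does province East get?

Total 3263; standard divisor 3263/28 ≈ 116.536.
Standard quotas: North 4.968, South 7.706, East 5.131, Central 5.089, Coastal 0.875, West 4.230.
Lower quotas: North 4, South 7, East 5, Central 5, Coastal 0, West 4 (sum 25, leaving 3 seats).
Remainders in descending order: North 0.968, Coastal 0.875, South 0.706, West 0.230, East 0.131, Central 0.089.
The surplus seats go to North, Coastal, South.
East receives 5.

5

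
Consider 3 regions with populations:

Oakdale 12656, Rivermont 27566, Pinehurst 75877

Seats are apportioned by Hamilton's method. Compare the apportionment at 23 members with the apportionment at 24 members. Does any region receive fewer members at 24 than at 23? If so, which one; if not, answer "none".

At 23 seats: Oakdale 3, Rivermont 5, Pinehurst 15.
At 24 seats: Oakdale 2, Rivermont 6, Pinehurst 16.
Oakdale drops from 3 to 2.

Oakdale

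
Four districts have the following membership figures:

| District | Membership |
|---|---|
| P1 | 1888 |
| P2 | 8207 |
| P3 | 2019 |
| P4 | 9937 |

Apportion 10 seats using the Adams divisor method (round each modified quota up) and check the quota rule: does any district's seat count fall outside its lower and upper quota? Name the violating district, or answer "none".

Standard quotas: P1 0.856, P2 3.722, P3 0.916, P4 4.506.
Adams allocation: P1 1, P2 4, P3 1, P4 4.
Every allocation lies between the lower and upper quota.

none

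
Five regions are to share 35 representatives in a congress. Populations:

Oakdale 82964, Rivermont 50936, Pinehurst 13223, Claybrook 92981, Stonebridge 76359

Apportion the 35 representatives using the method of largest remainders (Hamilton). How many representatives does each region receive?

Oakdale 9, Rivermont 6, Pinehurst 2, Claybrook 10, Stonebridge 8

Standard divisor: 316463 ÷ 35 ≈ 9041.8.
Standard quotas: Oakdale 9.1756, Rivermont 5.6334, Pinehurst 1.4624, Claybrook 10.2835, Stonebridge 8.4451.
Lower quotas: Oakdale 9, Rivermont 5, Pinehurst 1, Claybrook 10, Stonebridge 8 (sum 33, leaving 2 seats).
Remainders in descending order: Rivermont 0.6334, Pinehurst 0.4624, Stonebridge 0.4451, Claybrook 0.2835, Oakdale 0.1756.
Largest remainders: Rivermont, Pinehurst receive the extra seats.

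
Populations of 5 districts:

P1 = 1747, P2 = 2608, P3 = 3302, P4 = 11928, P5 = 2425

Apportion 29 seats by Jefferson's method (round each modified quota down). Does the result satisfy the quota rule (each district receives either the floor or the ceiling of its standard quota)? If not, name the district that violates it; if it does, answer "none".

Standard quotas: P1 2.302, P2 3.436, P3 4.351, P4 15.716, P5 3.195.
Jefferson allocation: P1 2, P2 3, P3 4, P4 17, P5 3.
P4 has quota 15.716 (lower 15, upper 16) but receives 17 — outside the quota interval.

P4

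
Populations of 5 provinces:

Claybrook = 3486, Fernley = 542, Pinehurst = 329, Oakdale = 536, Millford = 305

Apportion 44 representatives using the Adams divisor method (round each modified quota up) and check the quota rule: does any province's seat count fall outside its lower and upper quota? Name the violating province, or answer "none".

Claybrook

Standard quotas: Claybrook 29.508, Fernley 4.588, Pinehurst 2.785, Oakdale 4.537, Millford 2.582.
Adams allocation: Claybrook 28, Fernley 5, Pinehurst 3, Oakdale 5, Millford 3.
Claybrook has quota 29.508 (lower 29, upper 30) but receives 28 — outside the quota interval.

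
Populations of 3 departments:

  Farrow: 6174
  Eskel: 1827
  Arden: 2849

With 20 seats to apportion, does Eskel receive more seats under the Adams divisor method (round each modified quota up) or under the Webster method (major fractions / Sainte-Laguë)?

Adams: Farrow 11, Eskel 4, Arden 5.
Webster: Farrow 12, Eskel 3, Arden 5.
Eskel gets 4 under Adams and 3 under Webster.

Adams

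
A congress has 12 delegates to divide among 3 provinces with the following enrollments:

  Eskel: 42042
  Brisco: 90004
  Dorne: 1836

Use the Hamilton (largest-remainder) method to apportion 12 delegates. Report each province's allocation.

The standard divisor is 133882/12 ≈ 11156.833.
Standard quotas: Eskel 3.7683, Brisco 8.0672, Dorne 0.1646.
Lower quotas: Eskel 3, Brisco 8, Dorne 0 (sum 11, leaving 1 seat).
Remainders in descending order: Eskel 0.7683, Dorne 0.1646, Brisco 0.0672.
Largest remainder: Eskel receives the extra seat.

Eskel: 4, Brisco: 8, Dorne: 0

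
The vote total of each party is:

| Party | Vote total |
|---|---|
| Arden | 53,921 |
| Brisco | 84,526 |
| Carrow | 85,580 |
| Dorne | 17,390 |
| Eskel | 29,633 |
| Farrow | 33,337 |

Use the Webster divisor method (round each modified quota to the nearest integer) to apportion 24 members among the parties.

Arden=4, Brisco=7, Carrow=7, Dorne=1, Eskel=2, Farrow=3

Standard divisor 304387/24 ≈ 12682.792; standard quotas: Arden 4.252, Brisco 6.665, Carrow 6.748, Dorne 1.371, Eskel 2.336, Farrow 2.629.
Rounding to the nearest integer gives Arden 4, Brisco 7, Carrow 7, Dorne 1, Eskel 2, Farrow 3 — total 24, matching the house size, so no adjustment is needed.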